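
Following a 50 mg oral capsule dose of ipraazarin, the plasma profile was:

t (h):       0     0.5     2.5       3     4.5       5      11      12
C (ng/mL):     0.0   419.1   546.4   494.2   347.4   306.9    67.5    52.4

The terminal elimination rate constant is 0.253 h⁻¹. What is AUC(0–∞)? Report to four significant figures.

AUC = 3515 ng/mL·h

Trapezoidal AUC_0→12:
  [0→0.5]: (0.0+419.1)/2 × 0.5 = 104.775
  [0.5→2.5]: (419.1+546.4)/2 × 2 = 965.5
  [2.5→3]: (546.4+494.2)/2 × 0.5 = 260.15
  [3→4.5]: (494.2+347.4)/2 × 1.5 = 631.2
  [4.5→5]: (347.4+306.9)/2 × 0.5 = 163.575
  [5→11]: (306.9+67.5)/2 × 6 = 1123.2
  [11→12]: (67.5+52.4)/2 × 1 = 59.95
  Sum = 3308.35 ng/mL·h
Extrapolated tail: C_last / k_e = 52.4 / 0.253 = 207.115
AUC_0→∞ = 3308.35 + 207.115 = 3515.465 ng/mL·h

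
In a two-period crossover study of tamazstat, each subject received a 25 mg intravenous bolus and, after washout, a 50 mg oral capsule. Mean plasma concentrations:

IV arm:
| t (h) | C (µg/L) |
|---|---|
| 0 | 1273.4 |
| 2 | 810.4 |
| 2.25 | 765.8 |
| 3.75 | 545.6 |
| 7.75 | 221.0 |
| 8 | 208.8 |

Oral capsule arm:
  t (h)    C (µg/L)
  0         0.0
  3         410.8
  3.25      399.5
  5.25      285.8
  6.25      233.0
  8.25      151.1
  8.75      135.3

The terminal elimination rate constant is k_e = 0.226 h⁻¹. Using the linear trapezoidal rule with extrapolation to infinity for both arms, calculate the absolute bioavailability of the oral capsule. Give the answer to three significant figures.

Trapezoidal AUC_0→8 (IV):
  [0→2]: (1273.4+810.4)/2 × 2 = 2083.8
  [2→2.25]: (810.4+765.8)/2 × 0.25 = 197.025
  [2.25→3.75]: (765.8+545.6)/2 × 1.5 = 983.55
  [3.75→7.75]: (545.6+221.0)/2 × 4 = 1533.2
  [7.75→8]: (221.0+208.8)/2 × 0.25 = 53.725
  Sum = 4851.3 µg/L·h
IV tail: 208.8/0.226 = 923.894; AUC_iv,0→∞ = 4851.3 + 923.894 = 5775.194 µg/L·h
Trapezoidal AUC_0→8.75 (oral capsule):
  [0→3]: (0.0+410.8)/2 × 3 = 616.2
  [3→3.25]: (410.8+399.5)/2 × 0.25 = 101.2875
  [3.25→5.25]: (399.5+285.8)/2 × 2 = 685.3
  [5.25→6.25]: (285.8+233.0)/2 × 1 = 259.4
  [6.25→8.25]: (233.0+151.1)/2 × 2 = 384.1
  [8.25→8.75]: (151.1+135.3)/2 × 0.5 = 71.6
  Sum = 2117.8875 µg/L·h
oral capsule tail: 135.3/0.226 = 598.673; AUC_ev,0→∞ = 2117.8875 + 598.673 = 2716.5605 µg/L·h
F = (AUC_ev/D_ev)/(AUC_iv/D_iv) = (2716.5605/50)/(5775.194/25) = 54.33121/231.00776 = 0.2352

F = 0.235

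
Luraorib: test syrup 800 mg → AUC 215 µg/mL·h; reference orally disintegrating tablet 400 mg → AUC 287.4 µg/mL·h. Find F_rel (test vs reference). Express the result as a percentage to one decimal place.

F_rel = (AUC_test/D_test) / (AUC_ref/D_ref)
      = (215/800) / (287.4/400)
      = 0.26875 / 0.7185 = 0.3740 = 37.40%

F_rel = 37.4%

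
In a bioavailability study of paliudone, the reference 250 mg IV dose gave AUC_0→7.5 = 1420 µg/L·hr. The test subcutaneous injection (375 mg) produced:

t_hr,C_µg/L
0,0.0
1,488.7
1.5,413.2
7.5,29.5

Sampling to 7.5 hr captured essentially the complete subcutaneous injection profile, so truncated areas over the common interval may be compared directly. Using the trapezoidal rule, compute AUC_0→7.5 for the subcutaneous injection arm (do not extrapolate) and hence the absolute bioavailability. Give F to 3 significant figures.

F = 0.844

Trapezoidal AUC_0→7.5 (subcutaneous injection):
  [0→1]: (0.0+488.7)/2 × 1 = 244.35
  [1→1.5]: (488.7+413.2)/2 × 0.5 = 225.475
  [1.5→7.5]: (413.2+29.5)/2 × 6 = 1328.1
  Sum = 1797.925 µg/L·hr
F = (AUC_ev/D_ev)/(AUC_iv/D_iv) = (1797.925/375)/(1420/250) = 4.79447/5.68 = 0.8441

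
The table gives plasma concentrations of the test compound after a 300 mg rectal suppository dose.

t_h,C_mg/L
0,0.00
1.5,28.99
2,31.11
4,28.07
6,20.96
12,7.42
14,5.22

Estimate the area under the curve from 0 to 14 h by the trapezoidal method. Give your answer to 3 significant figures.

Trapezoidal AUC_0→14:
  [0→1.5]: (0.00+28.99)/2 × 1.5 = 21.7425
  [1.5→2]: (28.99+31.11)/2 × 0.5 = 15.025
  [2→4]: (31.11+28.07)/2 × 2 = 59.18
  [4→6]: (28.07+20.96)/2 × 2 = 49.03
  [6→12]: (20.96+7.42)/2 × 6 = 85.14
  [12→14]: (7.42+5.22)/2 × 2 = 12.64
  Sum = 242.7575 mg/L·h

AUC = 243 mg/L·h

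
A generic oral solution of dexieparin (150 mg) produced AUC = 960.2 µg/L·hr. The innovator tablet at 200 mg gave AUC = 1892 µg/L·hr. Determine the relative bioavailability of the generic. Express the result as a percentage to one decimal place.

F_rel = (AUC_test/D_test) / (AUC_ref/D_ref)
      = (960.2/150) / (1892/200)
      = 6.40133 / 9.46 = 0.6767 = 67.67%

F_rel = 67.7%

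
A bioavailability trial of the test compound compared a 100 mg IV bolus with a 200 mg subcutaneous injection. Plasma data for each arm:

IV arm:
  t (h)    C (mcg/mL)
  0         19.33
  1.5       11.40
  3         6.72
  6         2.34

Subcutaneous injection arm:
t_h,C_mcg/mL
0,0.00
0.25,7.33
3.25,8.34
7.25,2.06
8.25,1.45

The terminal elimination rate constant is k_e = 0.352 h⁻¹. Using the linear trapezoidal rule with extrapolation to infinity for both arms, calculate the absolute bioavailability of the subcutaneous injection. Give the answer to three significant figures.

F = 0.449

Trapezoidal AUC_0→6 (IV):
  [0→1.5]: (19.33+11.40)/2 × 1.5 = 23.0475
  [1.5→3]: (11.40+6.72)/2 × 1.5 = 13.59
  [3→6]: (6.72+2.34)/2 × 3 = 13.59
  Sum = 50.2275 mcg/mL·h
IV tail: 2.34/0.352 = 6.648; AUC_iv,0→∞ = 50.2275 + 6.648 = 56.8755 mcg/mL·h
Trapezoidal AUC_0→8.25 (subcutaneous injection):
  [0→0.25]: (0.00+7.33)/2 × 0.25 = 0.91625
  [0.25→3.25]: (7.33+8.34)/2 × 3 = 23.505
  [3.25→7.25]: (8.34+2.06)/2 × 4 = 20.8
  [7.25→8.25]: (2.06+1.45)/2 × 1 = 1.755
  Sum = 46.97625 mcg/mL·h
subcutaneous injection tail: 1.45/0.352 = 4.119; AUC_ev,0→∞ = 46.97625 + 4.119 = 51.09525 mcg/mL·h
F = (AUC_ev/D_ev)/(AUC_iv/D_iv) = (51.09525/200)/(56.8755/100) = 0.25547625/0.568755 = 0.4492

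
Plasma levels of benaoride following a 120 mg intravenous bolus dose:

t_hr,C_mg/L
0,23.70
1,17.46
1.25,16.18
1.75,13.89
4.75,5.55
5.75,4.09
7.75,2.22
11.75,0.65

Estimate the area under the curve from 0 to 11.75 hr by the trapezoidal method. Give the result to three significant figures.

Trapezoidal AUC_0→11.75:
  [0→1]: (23.70+17.46)/2 × 1 = 20.58
  [1→1.25]: (17.46+16.18)/2 × 0.25 = 4.205
  [1.25→1.75]: (16.18+13.89)/2 × 0.5 = 7.5175
  [1.75→4.75]: (13.89+5.55)/2 × 3 = 29.16
  [4.75→5.75]: (5.55+4.09)/2 × 1 = 4.82
  [5.75→7.75]: (4.09+2.22)/2 × 2 = 6.31
  [7.75→11.75]: (2.22+0.65)/2 × 4 = 5.74
  Sum = 78.3325 mg/L·hr

AUC = 78.3 mg/L·hr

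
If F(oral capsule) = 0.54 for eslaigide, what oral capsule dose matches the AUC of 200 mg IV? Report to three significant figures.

For equal systemic exposure: F × D_ev = D_iv
D_ev = D_iv / F = 200 / 0.54 = 370.37 mg

D_oral = 370 mg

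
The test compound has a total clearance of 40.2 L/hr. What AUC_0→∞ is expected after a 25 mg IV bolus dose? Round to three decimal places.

AUC = 0.622 mg/L·hr

AUC_0→∞ = Dose_iv / CL
        = 25 / 40.2 = 0.621891 mg/L·hr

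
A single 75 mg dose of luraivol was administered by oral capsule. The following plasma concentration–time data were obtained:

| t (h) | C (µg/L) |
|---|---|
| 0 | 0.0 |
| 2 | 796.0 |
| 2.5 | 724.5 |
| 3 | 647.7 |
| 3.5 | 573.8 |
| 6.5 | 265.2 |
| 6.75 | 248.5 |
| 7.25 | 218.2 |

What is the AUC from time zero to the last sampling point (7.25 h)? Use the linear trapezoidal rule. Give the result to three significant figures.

Trapezoidal AUC_0→7.25:
  [0→2]: (0.0+796.0)/2 × 2 = 796.0
  [2→2.5]: (796.0+724.5)/2 × 0.5 = 380.125
  [2.5→3]: (724.5+647.7)/2 × 0.5 = 343.05
  [3→3.5]: (647.7+573.8)/2 × 0.5 = 305.375
  [3.5→6.5]: (573.8+265.2)/2 × 3 = 1258.5
  [6.5→6.75]: (265.2+248.5)/2 × 0.25 = 64.2125
  [6.75→7.25]: (248.5+218.2)/2 × 0.5 = 116.675
  Sum = 3263.9375 µg/L·h

AUC = 3260 µg/L·h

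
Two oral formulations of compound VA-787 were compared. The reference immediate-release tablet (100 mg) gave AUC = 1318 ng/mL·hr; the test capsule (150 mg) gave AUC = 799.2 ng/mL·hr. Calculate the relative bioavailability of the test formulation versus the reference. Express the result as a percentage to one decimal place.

F_rel = 40.4%

F_rel = (AUC_test/D_test) / (AUC_ref/D_ref)
      = (799.2/150) / (1318/100)
      = 5.328 / 13.18 = 0.4042 = 40.42%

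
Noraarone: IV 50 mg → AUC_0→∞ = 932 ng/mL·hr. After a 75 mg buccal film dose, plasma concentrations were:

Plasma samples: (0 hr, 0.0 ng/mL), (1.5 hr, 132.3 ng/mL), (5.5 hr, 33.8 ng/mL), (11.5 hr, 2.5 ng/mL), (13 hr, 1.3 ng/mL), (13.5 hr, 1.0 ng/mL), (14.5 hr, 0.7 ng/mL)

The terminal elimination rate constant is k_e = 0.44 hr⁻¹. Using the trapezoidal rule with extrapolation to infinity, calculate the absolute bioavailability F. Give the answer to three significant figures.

F = 0.391

Trapezoidal AUC_0→14.5 (buccal film):
  [0→1.5]: (0.0+132.3)/2 × 1.5 = 99.225
  [1.5→5.5]: (132.3+33.8)/2 × 4 = 332.2
  [5.5→11.5]: (33.8+2.5)/2 × 6 = 108.9
  [11.5→13]: (2.5+1.3)/2 × 1.5 = 2.85
  [13→13.5]: (1.3+1.0)/2 × 0.5 = 0.575
  [13.5→14.5]: (1.0+0.7)/2 × 1 = 0.85
  Sum = 544.6 ng/mL·hr
Tail: C_last/k_e = 0.7/0.44 = 1.591
AUC_0→∞ (buccal film) = 544.6 + 1.591 = 546.191 ng/mL·hr
F = (AUC_ev/D_ev)/(AUC_iv/D_iv) = (546.191/75)/(932/50) = 7.28255/18.64 = 0.3907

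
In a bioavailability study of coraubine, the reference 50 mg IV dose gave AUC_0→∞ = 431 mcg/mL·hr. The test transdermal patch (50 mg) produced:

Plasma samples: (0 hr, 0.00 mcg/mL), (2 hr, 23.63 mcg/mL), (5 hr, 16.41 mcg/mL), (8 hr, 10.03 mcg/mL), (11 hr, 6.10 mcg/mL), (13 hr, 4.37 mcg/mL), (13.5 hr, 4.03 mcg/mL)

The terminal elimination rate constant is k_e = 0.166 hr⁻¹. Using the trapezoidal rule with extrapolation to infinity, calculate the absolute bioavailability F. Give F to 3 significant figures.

F = 0.428

Trapezoidal AUC_0→13.5 (transdermal patch):
  [0→2]: (0.00+23.63)/2 × 2 = 23.63
  [2→5]: (23.63+16.41)/2 × 3 = 60.06
  [5→8]: (16.41+10.03)/2 × 3 = 39.66
  [8→11]: (10.03+6.10)/2 × 3 = 24.195
  [11→13]: (6.10+4.37)/2 × 2 = 10.47
  [13→13.5]: (4.37+4.03)/2 × 0.5 = 2.1
  Sum = 160.115 mcg/mL·hr
Tail: C_last/k_e = 4.03/0.166 = 24.277
AUC_0→∞ (transdermal patch) = 160.115 + 24.277 = 184.392 mcg/mL·hr
F = (AUC_ev/D_ev)/(AUC_iv/D_iv) = (184.392/50)/(431/50) = 3.68784/8.62 = 0.4278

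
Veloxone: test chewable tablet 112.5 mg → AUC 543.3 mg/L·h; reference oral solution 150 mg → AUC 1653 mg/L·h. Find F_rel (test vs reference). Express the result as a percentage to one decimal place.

F_rel = (AUC_test/D_test) / (AUC_ref/D_ref)
      = (543.3/112.5) / (1653/150)
      = 4.82933 / 11.02 = 0.4382 = 43.82%

F_rel = 43.8%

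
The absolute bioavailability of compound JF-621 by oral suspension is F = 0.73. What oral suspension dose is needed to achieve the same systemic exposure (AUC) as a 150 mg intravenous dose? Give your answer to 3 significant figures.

For equal systemic exposure: F × D_ev = D_iv
D_ev = D_iv / F = 150 / 0.73 = 205.479 mg

D_oral = 205 mg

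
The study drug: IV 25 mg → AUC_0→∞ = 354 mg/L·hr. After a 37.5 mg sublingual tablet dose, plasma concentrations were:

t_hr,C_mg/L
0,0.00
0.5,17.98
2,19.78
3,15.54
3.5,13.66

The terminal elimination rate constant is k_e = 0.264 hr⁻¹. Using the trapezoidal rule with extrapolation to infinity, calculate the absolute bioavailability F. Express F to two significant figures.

Trapezoidal AUC_0→3.5 (sublingual tablet):
  [0→0.5]: (0.00+17.98)/2 × 0.5 = 4.495
  [0.5→2]: (17.98+19.78)/2 × 1.5 = 28.32
  [2→3]: (19.78+15.54)/2 × 1 = 17.66
  [3→3.5]: (15.54+13.66)/2 × 0.5 = 7.3
  Sum = 57.775 mg/L·hr
Tail: C_last/k_e = 13.66/0.264 = 51.742
AUC_0→∞ (sublingual tablet) = 57.775 + 51.742 = 109.517 mg/L·hr
F = (AUC_ev/D_ev)/(AUC_iv/D_iv) = (109.517/37.5)/(354/25) = 2.92045/14.16 = 0.2062

F = 0.21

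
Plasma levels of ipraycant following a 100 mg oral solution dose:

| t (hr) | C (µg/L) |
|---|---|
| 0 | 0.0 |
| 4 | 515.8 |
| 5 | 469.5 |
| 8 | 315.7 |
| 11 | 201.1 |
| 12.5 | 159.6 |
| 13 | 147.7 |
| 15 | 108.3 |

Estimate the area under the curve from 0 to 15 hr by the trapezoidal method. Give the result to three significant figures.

AUC = 4080 µg/L·hr

Trapezoidal AUC_0→15:
  [0→4]: (0.0+515.8)/2 × 4 = 1031.6
  [4→5]: (515.8+469.5)/2 × 1 = 492.65
  [5→8]: (469.5+315.7)/2 × 3 = 1177.8
  [8→11]: (315.7+201.1)/2 × 3 = 775.2
  [11→12.5]: (201.1+159.6)/2 × 1.5 = 270.525
  [12.5→13]: (159.6+147.7)/2 × 0.5 = 76.825
  [13→15]: (147.7+108.3)/2 × 2 = 256.0
  Sum = 4080.6 µg/L·hr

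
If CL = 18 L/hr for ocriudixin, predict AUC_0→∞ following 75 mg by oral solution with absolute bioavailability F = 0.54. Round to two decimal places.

AUC_0→∞ = F × Dose / CL
        = 0.54 × 75 / 18 = 2.25 mg/L·hr

AUC = 2.25 mg/L·hr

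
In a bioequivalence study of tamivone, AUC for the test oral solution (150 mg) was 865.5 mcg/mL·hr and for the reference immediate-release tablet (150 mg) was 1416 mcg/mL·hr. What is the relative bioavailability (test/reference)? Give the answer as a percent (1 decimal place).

F_rel = 61.1%

F_rel = (AUC_test/D_test) / (AUC_ref/D_ref)
      = (865.5/150) / (1416/150)
      = 5.77 / 9.44 = 0.6112 = 61.12%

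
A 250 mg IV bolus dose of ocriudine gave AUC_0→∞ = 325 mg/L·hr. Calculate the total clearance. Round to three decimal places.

CL = 0.769 L/hr

CL = Dose_iv / AUC_0→∞
   = 250 / 325 = 0.769231 L/hr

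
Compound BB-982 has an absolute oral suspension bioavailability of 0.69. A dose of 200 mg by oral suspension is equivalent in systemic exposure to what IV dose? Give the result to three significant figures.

D_iv = 138 mg

Systemic exposure from an extravascular dose = F × D_ev, so the equivalent IV dose is F × D_ev.
D_iv = F × D_ev = 0.69 × 200 = 138 mg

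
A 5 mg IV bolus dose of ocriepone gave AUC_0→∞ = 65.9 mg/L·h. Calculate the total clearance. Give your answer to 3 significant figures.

CL = Dose_iv / AUC_0→∞
   = 5 / 65.9 = 0.0758725 L/h

CL = 0.0759 L/h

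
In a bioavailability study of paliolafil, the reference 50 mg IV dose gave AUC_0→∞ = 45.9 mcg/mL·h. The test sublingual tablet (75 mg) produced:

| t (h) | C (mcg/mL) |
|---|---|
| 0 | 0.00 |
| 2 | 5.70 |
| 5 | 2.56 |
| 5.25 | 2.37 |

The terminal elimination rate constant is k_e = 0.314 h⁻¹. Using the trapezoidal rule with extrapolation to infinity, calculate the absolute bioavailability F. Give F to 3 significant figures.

F = 0.381

Trapezoidal AUC_0→5.25 (sublingual tablet):
  [0→2]: (0.00+5.70)/2 × 2 = 5.7
  [2→5]: (5.70+2.56)/2 × 3 = 12.39
  [5→5.25]: (2.56+2.37)/2 × 0.25 = 0.61625
  Sum = 18.70625 mcg/mL·h
Tail: C_last/k_e = 2.37/0.314 = 7.548
AUC_0→∞ (sublingual tablet) = 18.70625 + 7.548 = 26.25425 mcg/mL·h
F = (AUC_ev/D_ev)/(AUC_iv/D_iv) = (26.25425/75)/(45.9/50) = 0.350057/0.918 = 0.3813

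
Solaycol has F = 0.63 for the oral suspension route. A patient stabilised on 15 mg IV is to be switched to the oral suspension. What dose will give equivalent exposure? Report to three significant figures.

For equal systemic exposure: F × D_ev = D_iv
D_ev = D_iv / F = 15 / 0.63 = 23.8095 mg

D_oral = 23.8 mg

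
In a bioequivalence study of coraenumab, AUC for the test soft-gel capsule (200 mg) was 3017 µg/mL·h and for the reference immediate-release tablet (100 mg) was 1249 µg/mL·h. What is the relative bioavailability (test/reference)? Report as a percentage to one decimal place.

F_rel = (AUC_test/D_test) / (AUC_ref/D_ref)
      = (3017/200) / (1249/100)
      = 15.085 / 12.49 = 1.2078 = 120.78%

F_rel = 120.8%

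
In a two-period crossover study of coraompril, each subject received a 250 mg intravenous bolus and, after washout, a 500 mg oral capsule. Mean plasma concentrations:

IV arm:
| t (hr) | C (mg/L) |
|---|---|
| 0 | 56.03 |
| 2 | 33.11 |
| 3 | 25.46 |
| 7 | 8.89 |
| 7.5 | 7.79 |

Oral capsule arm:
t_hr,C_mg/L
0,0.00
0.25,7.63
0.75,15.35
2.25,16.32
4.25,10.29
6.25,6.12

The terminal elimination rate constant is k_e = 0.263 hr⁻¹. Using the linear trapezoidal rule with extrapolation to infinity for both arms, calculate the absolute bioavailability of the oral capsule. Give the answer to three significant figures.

F = 0.219

Trapezoidal AUC_0→7.5 (IV):
  [0→2]: (56.03+33.11)/2 × 2 = 89.14
  [2→3]: (33.11+25.46)/2 × 1 = 29.285
  [3→7]: (25.46+8.89)/2 × 4 = 68.7
  [7→7.5]: (8.89+7.79)/2 × 0.5 = 4.17
  Sum = 191.295 mg/L·hr
IV tail: 7.79/0.263 = 29.620; AUC_iv,0→∞ = 191.295 + 29.620 = 220.915 mg/L·hr
Trapezoidal AUC_0→6.25 (oral capsule):
  [0→0.25]: (0.00+7.63)/2 × 0.25 = 0.95375
  [0.25→0.75]: (7.63+15.35)/2 × 0.5 = 5.745
  [0.75→2.25]: (15.35+16.32)/2 × 1.5 = 23.7525
  [2.25→4.25]: (16.32+10.29)/2 × 2 = 26.61
  [4.25→6.25]: (10.29+6.12)/2 × 2 = 16.41
  Sum = 73.47125 mg/L·hr
oral capsule tail: 6.12/0.263 = 23.270; AUC_ev,0→∞ = 73.47125 + 23.270 = 96.74125 mg/L·hr
F = (AUC_ev/D_ev)/(AUC_iv/D_iv) = (96.74125/500)/(220.915/250) = 0.1934825/0.88366 = 0.2190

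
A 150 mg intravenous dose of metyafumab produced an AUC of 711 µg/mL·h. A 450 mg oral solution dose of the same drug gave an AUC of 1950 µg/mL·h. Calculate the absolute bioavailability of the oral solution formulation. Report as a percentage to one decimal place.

F = (AUC_ev / D_ev) / (AUC_iv / D_iv)
  = (1950/450) / (711/150)
  = 4.33333 / 4.74 = 0.9142
  = 91.42%

F = 91.4%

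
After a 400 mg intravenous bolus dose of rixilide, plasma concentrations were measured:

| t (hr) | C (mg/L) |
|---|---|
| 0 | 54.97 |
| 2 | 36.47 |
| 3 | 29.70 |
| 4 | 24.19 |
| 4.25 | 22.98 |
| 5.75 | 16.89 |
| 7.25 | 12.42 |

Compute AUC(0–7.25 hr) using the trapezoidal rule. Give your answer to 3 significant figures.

Trapezoidal AUC_0→7.25:
  [0→2]: (54.97+36.47)/2 × 2 = 91.44
  [2→3]: (36.47+29.70)/2 × 1 = 33.085
  [3→4]: (29.70+24.19)/2 × 1 = 26.945
  [4→4.25]: (24.19+22.98)/2 × 0.25 = 5.89625
  [4.25→5.75]: (22.98+16.89)/2 × 1.5 = 29.9025
  [5.75→7.25]: (16.89+12.42)/2 × 1.5 = 21.9825
  Sum = 209.25125 mg/L·hr

AUC = 209 mg/L·hr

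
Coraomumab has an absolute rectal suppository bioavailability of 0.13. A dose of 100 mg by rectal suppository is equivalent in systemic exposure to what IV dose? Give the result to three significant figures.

D_iv = 13.0 mg

Systemic exposure from an extravascular dose = F × D_ev, so the equivalent IV dose is F × D_ev.
D_iv = F × D_ev = 0.13 × 100 = 13 mg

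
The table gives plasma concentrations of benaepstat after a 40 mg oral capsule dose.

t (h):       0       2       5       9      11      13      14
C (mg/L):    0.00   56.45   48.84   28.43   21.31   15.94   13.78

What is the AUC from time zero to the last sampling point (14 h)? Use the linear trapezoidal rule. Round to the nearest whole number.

AUC = 471 mg/L·h

Trapezoidal AUC_0→14:
  [0→2]: (0.00+56.45)/2 × 2 = 56.45
  [2→5]: (56.45+48.84)/2 × 3 = 157.935
  [5→9]: (48.84+28.43)/2 × 4 = 154.54
  [9→11]: (28.43+21.31)/2 × 2 = 49.74
  [11→13]: (21.31+15.94)/2 × 2 = 37.25
  [13→14]: (15.94+13.78)/2 × 1 = 14.86
  Sum = 470.775 mg/L·h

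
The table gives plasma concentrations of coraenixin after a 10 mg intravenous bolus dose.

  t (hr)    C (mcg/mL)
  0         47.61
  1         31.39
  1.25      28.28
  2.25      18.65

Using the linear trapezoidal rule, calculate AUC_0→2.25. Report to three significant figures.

Trapezoidal AUC_0→2.25:
  [0→1]: (47.61+31.39)/2 × 1 = 39.5
  [1→1.25]: (31.39+28.28)/2 × 0.25 = 7.45875
  [1.25→2.25]: (28.28+18.65)/2 × 1 = 23.465
  Sum = 70.42375 mcg/mL·hr

AUC = 70.4 mcg/mL·hr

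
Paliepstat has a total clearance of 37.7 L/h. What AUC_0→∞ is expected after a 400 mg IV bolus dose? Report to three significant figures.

AUC = 10.6 mg/L·h

AUC_0→∞ = Dose_iv / CL
        = 400 / 37.7 = 10.6101 mg/L·h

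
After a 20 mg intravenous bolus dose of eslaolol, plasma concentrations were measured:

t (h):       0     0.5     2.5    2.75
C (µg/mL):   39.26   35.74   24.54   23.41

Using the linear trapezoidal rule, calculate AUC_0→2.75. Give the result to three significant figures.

AUC = 85.0 µg/mL·h

Trapezoidal AUC_0→2.75:
  [0→0.5]: (39.26+35.74)/2 × 0.5 = 18.75
  [0.5→2.5]: (35.74+24.54)/2 × 2 = 60.28
  [2.5→2.75]: (24.54+23.41)/2 × 0.25 = 5.99375
  Sum = 85.02375 µg/mL·h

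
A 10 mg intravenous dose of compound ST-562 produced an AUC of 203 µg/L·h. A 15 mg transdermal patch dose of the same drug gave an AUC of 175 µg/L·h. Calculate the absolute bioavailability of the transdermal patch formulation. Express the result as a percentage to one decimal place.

F = (AUC_ev / D_ev) / (AUC_iv / D_iv)
  = (175/15) / (203/10)
  = 11.6667 / 20.3 = 0.5747
  = 57.47%

F = 57.5%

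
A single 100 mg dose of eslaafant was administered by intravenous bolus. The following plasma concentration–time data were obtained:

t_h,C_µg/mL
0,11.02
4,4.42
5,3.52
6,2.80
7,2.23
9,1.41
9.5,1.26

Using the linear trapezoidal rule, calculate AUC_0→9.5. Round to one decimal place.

Trapezoidal AUC_0→9.5:
  [0→4]: (11.02+4.42)/2 × 4 = 30.88
  [4→5]: (4.42+3.52)/2 × 1 = 3.97
  [5→6]: (3.52+2.80)/2 × 1 = 3.16
  [6→7]: (2.80+2.23)/2 × 1 = 2.515
  [7→9]: (2.23+1.41)/2 × 2 = 3.64
  [9→9.5]: (1.41+1.26)/2 × 0.5 = 0.6675
  Sum = 44.8325 µg/mL·h

AUC = 44.8 µg/mL·h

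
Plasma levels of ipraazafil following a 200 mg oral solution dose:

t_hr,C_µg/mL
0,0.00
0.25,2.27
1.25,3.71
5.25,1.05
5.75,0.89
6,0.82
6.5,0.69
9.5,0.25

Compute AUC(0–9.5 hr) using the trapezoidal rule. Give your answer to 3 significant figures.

Trapezoidal AUC_0→9.5:
  [0→0.25]: (0.00+2.27)/2 × 0.25 = 0.28375
  [0.25→1.25]: (2.27+3.71)/2 × 1 = 2.99
  [1.25→5.25]: (3.71+1.05)/2 × 4 = 9.52
  [5.25→5.75]: (1.05+0.89)/2 × 0.5 = 0.485
  [5.75→6]: (0.89+0.82)/2 × 0.25 = 0.21375
  [6→6.5]: (0.82+0.69)/2 × 0.5 = 0.3775
  [6.5→9.5]: (0.69+0.25)/2 × 3 = 1.41
  Sum = 15.28 µg/mL·hr

AUC = 15.3 µg/mL·hr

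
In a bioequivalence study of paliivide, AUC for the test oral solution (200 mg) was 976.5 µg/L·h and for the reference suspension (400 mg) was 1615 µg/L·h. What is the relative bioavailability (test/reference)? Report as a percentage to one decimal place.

F_rel = 120.9%

F_rel = (AUC_test/D_test) / (AUC_ref/D_ref)
      = (976.5/200) / (1615/400)
      = 4.8825 / 4.0375 = 1.2093 = 120.93%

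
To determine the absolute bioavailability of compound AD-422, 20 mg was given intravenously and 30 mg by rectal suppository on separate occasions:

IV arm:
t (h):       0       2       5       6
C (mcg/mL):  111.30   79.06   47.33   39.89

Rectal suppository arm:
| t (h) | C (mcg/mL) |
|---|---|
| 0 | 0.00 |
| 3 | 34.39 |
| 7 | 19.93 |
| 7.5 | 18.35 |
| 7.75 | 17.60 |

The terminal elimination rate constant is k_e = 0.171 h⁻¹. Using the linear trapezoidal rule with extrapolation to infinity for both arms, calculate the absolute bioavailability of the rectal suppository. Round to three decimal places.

F = 0.281

Trapezoidal AUC_0→6 (IV):
  [0→2]: (111.30+79.06)/2 × 2 = 190.36
  [2→5]: (79.06+47.33)/2 × 3 = 189.585
  [5→6]: (47.33+39.89)/2 × 1 = 43.61
  Sum = 423.555 mcg/mL·h
IV tail: 39.89/0.171 = 233.275; AUC_iv,0→∞ = 423.555 + 233.275 = 656.83 mcg/mL·h
Trapezoidal AUC_0→7.75 (rectal suppository):
  [0→3]: (0.00+34.39)/2 × 3 = 51.585
  [3→7]: (34.39+19.93)/2 × 4 = 108.64
  [7→7.5]: (19.93+18.35)/2 × 0.5 = 9.57
  [7.5→7.75]: (18.35+17.60)/2 × 0.25 = 4.49375
  Sum = 174.28875 mcg/mL·h
rectal suppository tail: 17.60/0.171 = 102.924; AUC_ev,0→∞ = 174.28875 + 102.924 = 277.21275 mcg/mL·h
F = (AUC_ev/D_ev)/(AUC_iv/D_iv) = (277.21275/30)/(656.83/20) = 9.240425/32.8415 = 0.2814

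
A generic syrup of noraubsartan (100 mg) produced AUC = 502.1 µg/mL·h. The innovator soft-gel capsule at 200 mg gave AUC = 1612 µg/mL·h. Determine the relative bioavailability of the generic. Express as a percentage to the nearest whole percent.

F_rel = (AUC_test/D_test) / (AUC_ref/D_ref)
      = (502.1/100) / (1612/200)
      = 5.021 / 8.06 = 0.6230 = 62.30%

F_rel = 62%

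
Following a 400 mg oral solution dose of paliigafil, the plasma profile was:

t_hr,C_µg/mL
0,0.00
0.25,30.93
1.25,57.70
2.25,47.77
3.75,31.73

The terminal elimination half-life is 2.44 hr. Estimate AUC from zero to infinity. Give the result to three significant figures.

Trapezoidal AUC_0→3.75:
  [0→0.25]: (0.00+30.93)/2 × 0.25 = 3.86625
  [0.25→1.25]: (30.93+57.70)/2 × 1 = 44.315
  [1.25→2.25]: (57.70+47.77)/2 × 1 = 52.735
  [2.25→3.75]: (47.77+31.73)/2 × 1.5 = 59.625
  Sum = 160.54125 µg/mL·hr
k_e = ln2 / t½ = 0.693147 / 2.44 = 0.2841 hr^-1
Extrapolated tail: C_last / k_e = 31.73 / 0.2841 = 111.686
AUC_0→∞ = 160.54125 + 111.686 = 272.22725 µg/mL·hr

AUC = 272 µg/mL·hr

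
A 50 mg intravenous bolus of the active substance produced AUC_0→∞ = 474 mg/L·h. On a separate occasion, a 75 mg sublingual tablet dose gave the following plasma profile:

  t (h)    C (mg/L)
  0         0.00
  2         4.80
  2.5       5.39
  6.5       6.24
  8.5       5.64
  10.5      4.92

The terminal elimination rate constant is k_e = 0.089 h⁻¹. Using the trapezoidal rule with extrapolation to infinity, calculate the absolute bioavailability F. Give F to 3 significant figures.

Trapezoidal AUC_0→10.5 (sublingual tablet):
  [0→2]: (0.00+4.80)/2 × 2 = 4.8
  [2→2.5]: (4.80+5.39)/2 × 0.5 = 2.5475
  [2.5→6.5]: (5.39+6.24)/2 × 4 = 23.26
  [6.5→8.5]: (6.24+5.64)/2 × 2 = 11.88
  [8.5→10.5]: (5.64+4.92)/2 × 2 = 10.56
  Sum = 53.0475 mg/L·h
Tail: C_last/k_e = 4.92/0.089 = 55.281
AUC_0→∞ (sublingual tablet) = 53.0475 + 55.281 = 108.3285 mg/L·h
F = (AUC_ev/D_ev)/(AUC_iv/D_iv) = (108.3285/75)/(474/50) = 1.44438/9.48 = 0.1524

F = 0.152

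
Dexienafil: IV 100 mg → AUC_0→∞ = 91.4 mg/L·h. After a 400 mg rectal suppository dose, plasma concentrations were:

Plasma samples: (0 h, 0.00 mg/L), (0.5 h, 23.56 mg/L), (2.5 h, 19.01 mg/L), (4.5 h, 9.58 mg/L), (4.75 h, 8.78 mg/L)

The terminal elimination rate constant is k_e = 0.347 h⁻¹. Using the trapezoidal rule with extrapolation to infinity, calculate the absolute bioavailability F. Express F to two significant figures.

Trapezoidal AUC_0→4.75 (rectal suppository):
  [0→0.5]: (0.00+23.56)/2 × 0.5 = 5.89
  [0.5→2.5]: (23.56+19.01)/2 × 2 = 42.57
  [2.5→4.5]: (19.01+9.58)/2 × 2 = 28.59
  [4.5→4.75]: (9.58+8.78)/2 × 0.25 = 2.295
  Sum = 79.345 mg/L·h
Tail: C_last/k_e = 8.78/0.347 = 25.303
AUC_0→∞ (rectal suppository) = 79.345 + 25.303 = 104.648 mg/L·h
F = (AUC_ev/D_ev)/(AUC_iv/D_iv) = (104.648/400)/(91.4/100) = 0.26162/0.914 = 0.2862

F = 0.29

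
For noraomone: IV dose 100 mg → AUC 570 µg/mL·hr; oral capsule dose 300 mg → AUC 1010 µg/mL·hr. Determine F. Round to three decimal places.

F = 0.591

F = (AUC_ev / D_ev) / (AUC_iv / D_iv)
  = (1010/300) / (570/100)
  = 3.36667 / 5.7 = 0.5906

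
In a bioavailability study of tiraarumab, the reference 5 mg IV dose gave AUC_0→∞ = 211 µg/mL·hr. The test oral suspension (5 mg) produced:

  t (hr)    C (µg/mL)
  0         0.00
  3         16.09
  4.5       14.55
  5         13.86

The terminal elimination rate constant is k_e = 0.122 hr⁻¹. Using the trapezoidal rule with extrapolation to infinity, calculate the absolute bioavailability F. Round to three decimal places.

Trapezoidal AUC_0→5 (oral suspension):
  [0→3]: (0.00+16.09)/2 × 3 = 24.135
  [3→4.5]: (16.09+14.55)/2 × 1.5 = 22.98
  [4.5→5]: (14.55+13.86)/2 × 0.5 = 7.1025
  Sum = 54.2175 µg/mL·hr
Tail: C_last/k_e = 13.86/0.122 = 113.607
AUC_0→∞ (oral suspension) = 54.2175 + 113.607 = 167.8245 µg/mL·hr
F = (AUC_ev/D_ev)/(AUC_iv/D_iv) = (167.8245/5)/(211/5) = 33.5649/42.2 = 0.7954

F = 0.795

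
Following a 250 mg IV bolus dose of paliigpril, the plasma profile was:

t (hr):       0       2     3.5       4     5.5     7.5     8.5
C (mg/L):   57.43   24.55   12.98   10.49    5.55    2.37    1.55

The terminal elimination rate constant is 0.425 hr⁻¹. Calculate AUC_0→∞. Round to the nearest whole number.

Trapezoidal AUC_0→8.5:
  [0→2]: (57.43+24.55)/2 × 2 = 81.98
  [2→3.5]: (24.55+12.98)/2 × 1.5 = 28.1475
  [3.5→4]: (12.98+10.49)/2 × 0.5 = 5.8675
  [4→5.5]: (10.49+5.55)/2 × 1.5 = 12.03
  [5.5→7.5]: (5.55+2.37)/2 × 2 = 7.92
  [7.5→8.5]: (2.37+1.55)/2 × 1 = 1.96
  Sum = 137.905 mg/L·hr
Extrapolated tail: C_last / k_e = 1.55 / 0.425 = 3.647
AUC_0→∞ = 137.905 + 3.647 = 141.552 mg/L·hr

AUC = 142 mg/L·hr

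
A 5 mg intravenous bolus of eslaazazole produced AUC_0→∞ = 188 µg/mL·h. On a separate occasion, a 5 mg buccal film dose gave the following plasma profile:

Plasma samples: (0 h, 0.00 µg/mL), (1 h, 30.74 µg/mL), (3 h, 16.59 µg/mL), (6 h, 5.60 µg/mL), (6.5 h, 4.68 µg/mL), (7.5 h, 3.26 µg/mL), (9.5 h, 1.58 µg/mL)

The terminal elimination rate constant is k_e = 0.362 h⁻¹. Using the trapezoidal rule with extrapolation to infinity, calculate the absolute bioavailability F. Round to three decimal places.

Trapezoidal AUC_0→9.5 (buccal film):
  [0→1]: (0.00+30.74)/2 × 1 = 15.37
  [1→3]: (30.74+16.59)/2 × 2 = 47.33
  [3→6]: (16.59+5.60)/2 × 3 = 33.285
  [6→6.5]: (5.60+4.68)/2 × 0.5 = 2.57
  [6.5→7.5]: (4.68+3.26)/2 × 1 = 3.97
  [7.5→9.5]: (3.26+1.58)/2 × 2 = 4.84
  Sum = 107.365 µg/mL·h
Tail: C_last/k_e = 1.58/0.362 = 4.365
AUC_0→∞ (buccal film) = 107.365 + 4.365 = 111.73 µg/mL·h
F = (AUC_ev/D_ev)/(AUC_iv/D_iv) = (111.73/5)/(188/5) = 22.346/37.6 = 0.5943

F = 0.594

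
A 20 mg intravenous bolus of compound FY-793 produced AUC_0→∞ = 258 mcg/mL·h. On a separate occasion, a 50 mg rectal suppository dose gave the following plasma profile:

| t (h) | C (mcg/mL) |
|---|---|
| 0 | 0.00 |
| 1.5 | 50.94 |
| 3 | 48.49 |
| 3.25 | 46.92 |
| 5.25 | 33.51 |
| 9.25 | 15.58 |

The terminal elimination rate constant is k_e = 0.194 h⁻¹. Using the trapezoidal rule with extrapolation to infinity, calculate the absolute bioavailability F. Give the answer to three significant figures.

Trapezoidal AUC_0→9.25 (rectal suppository):
  [0→1.5]: (0.00+50.94)/2 × 1.5 = 38.205
  [1.5→3]: (50.94+48.49)/2 × 1.5 = 74.5725
  [3→3.25]: (48.49+46.92)/2 × 0.25 = 11.92625
  [3.25→5.25]: (46.92+33.51)/2 × 2 = 80.43
  [5.25→9.25]: (33.51+15.58)/2 × 4 = 98.18
  Sum = 303.31375 mcg/mL·h
Tail: C_last/k_e = 15.58/0.194 = 80.309
AUC_0→∞ (rectal suppository) = 303.31375 + 80.309 = 383.62275 mcg/mL·h
F = (AUC_ev/D_ev)/(AUC_iv/D_iv) = (383.62275/50)/(258/20) = 7.672455/12.9 = 0.5948

F = 0.595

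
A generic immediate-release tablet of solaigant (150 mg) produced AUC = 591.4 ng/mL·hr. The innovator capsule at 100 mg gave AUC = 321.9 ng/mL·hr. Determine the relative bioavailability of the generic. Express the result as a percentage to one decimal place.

F_rel = 122.5%

F_rel = (AUC_test/D_test) / (AUC_ref/D_ref)
      = (591.4/150) / (321.9/100)
      = 3.94267 / 3.219 = 1.2248 = 122.48%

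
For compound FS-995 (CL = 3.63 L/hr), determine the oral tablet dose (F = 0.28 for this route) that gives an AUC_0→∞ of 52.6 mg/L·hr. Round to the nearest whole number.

Dose = CL × AUC_0→∞ / F
     = 3.63 × 52.6 / 0.28 = 681.921 mg

Dose = 682 mg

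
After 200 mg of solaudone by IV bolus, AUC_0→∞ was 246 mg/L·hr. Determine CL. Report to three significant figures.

CL = Dose_iv / AUC_0→∞
   = 200 / 246 = 0.813008 L/hr

CL = 0.813 L/hr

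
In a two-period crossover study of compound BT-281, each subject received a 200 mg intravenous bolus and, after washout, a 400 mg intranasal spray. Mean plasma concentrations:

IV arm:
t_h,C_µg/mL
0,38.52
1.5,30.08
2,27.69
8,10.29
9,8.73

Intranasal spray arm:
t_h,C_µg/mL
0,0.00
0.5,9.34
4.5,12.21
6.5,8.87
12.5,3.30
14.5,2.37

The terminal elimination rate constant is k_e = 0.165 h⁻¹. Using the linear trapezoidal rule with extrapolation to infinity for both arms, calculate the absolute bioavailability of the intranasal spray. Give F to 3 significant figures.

Trapezoidal AUC_0→9 (IV):
  [0→1.5]: (38.52+30.08)/2 × 1.5 = 51.45
  [1.5→2]: (30.08+27.69)/2 × 0.5 = 14.4425
  [2→8]: (27.69+10.29)/2 × 6 = 113.94
  [8→9]: (10.29+8.73)/2 × 1 = 9.51
  Sum = 189.3425 µg/mL·h
IV tail: 8.73/0.165 = 52.909; AUC_iv,0→∞ = 189.3425 + 52.909 = 242.2515 µg/mL·h
Trapezoidal AUC_0→14.5 (intranasal spray):
  [0→0.5]: (0.00+9.34)/2 × 0.5 = 2.335
  [0.5→4.5]: (9.34+12.21)/2 × 4 = 43.1
  [4.5→6.5]: (12.21+8.87)/2 × 2 = 21.08
  [6.5→12.5]: (8.87+3.30)/2 × 6 = 36.51
  [12.5→14.5]: (3.30+2.37)/2 × 2 = 5.67
  Sum = 108.695 µg/mL·h
intranasal spray tail: 2.37/0.165 = 14.364; AUC_ev,0→∞ = 108.695 + 14.364 = 123.059 µg/mL·h
F = (AUC_ev/D_ev)/(AUC_iv/D_iv) = (123.059/400)/(242.2515/200) = 0.3076475/1.2112575 = 0.2540

F = 0.254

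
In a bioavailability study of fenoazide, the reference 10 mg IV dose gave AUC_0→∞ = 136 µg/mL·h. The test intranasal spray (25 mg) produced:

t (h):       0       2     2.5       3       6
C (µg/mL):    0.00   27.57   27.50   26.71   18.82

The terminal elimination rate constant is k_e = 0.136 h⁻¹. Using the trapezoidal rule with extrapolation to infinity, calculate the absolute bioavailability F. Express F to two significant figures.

Trapezoidal AUC_0→6 (intranasal spray):
  [0→2]: (0.00+27.57)/2 × 2 = 27.57
  [2→2.5]: (27.57+27.50)/2 × 0.5 = 13.7675
  [2.5→3]: (27.50+26.71)/2 × 0.5 = 13.5525
  [3→6]: (26.71+18.82)/2 × 3 = 68.295
  Sum = 123.185 µg/mL·h
Tail: C_last/k_e = 18.82/0.136 = 138.382
AUC_0→∞ (intranasal spray) = 123.185 + 138.382 = 261.567 µg/mL·h
F = (AUC_ev/D_ev)/(AUC_iv/D_iv) = (261.567/25)/(136/10) = 10.46268/13.6 = 0.7693

F = 0.77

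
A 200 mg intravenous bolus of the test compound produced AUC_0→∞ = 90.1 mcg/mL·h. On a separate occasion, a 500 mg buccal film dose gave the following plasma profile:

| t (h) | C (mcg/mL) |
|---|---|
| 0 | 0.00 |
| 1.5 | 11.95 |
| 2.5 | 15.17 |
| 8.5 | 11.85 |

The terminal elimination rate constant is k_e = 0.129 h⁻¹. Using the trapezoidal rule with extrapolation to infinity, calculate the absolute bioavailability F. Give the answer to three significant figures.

Trapezoidal AUC_0→8.5 (buccal film):
  [0→1.5]: (0.00+11.95)/2 × 1.5 = 8.9625
  [1.5→2.5]: (11.95+15.17)/2 × 1 = 13.56
  [2.5→8.5]: (15.17+11.85)/2 × 6 = 81.06
  Sum = 103.5825 mcg/mL·h
Tail: C_last/k_e = 11.85/0.129 = 91.860
AUC_0→∞ (buccal film) = 103.5825 + 91.860 = 195.4425 mcg/mL·h
F = (AUC_ev/D_ev)/(AUC_iv/D_iv) = (195.4425/500)/(90.1/200) = 0.390885/0.4505 = 0.8677

F = 0.868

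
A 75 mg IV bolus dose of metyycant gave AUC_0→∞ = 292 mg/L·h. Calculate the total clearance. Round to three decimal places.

CL = 0.257 L/h

CL = Dose_iv / AUC_0→∞
   = 75 / 292 = 0.256849 L/h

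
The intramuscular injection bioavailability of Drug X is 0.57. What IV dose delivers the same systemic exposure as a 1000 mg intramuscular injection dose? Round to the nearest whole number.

Systemic exposure from an extravascular dose = F × D_ev, so the equivalent IV dose is F × D_ev.
D_iv = F × D_ev = 0.57 × 1000 = 570 mg

D_iv = 570 mg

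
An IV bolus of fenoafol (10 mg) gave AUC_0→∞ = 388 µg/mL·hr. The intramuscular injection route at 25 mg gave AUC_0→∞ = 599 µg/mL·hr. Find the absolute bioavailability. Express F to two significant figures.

F = (AUC_ev / D_ev) / (AUC_iv / D_iv)
  = (599/25) / (388/10)
  = 23.96 / 38.8 = 0.6175

F = 0.62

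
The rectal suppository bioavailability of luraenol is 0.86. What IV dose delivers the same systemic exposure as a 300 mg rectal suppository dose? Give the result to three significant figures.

D_iv = 258 mg

Systemic exposure from an extravascular dose = F × D_ev, so the equivalent IV dose is F × D_ev.
D_iv = F × D_ev = 0.86 × 300 = 258 mg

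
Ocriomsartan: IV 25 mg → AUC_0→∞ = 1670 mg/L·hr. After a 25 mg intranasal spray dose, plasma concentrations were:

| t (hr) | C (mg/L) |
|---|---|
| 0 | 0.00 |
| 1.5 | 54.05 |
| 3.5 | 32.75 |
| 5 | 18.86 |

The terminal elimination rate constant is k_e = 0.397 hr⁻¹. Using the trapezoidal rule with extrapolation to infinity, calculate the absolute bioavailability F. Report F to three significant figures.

F = 0.128

Trapezoidal AUC_0→5 (intranasal spray):
  [0→1.5]: (0.00+54.05)/2 × 1.5 = 40.5375
  [1.5→3.5]: (54.05+32.75)/2 × 2 = 86.8
  [3.5→5]: (32.75+18.86)/2 × 1.5 = 38.7075
  Sum = 166.045 mg/L·hr
Tail: C_last/k_e = 18.86/0.397 = 47.506
AUC_0→∞ (intranasal spray) = 166.045 + 47.506 = 213.551 mg/L·hr
F = (AUC_ev/D_ev)/(AUC_iv/D_iv) = (213.551/25)/(1670/25) = 8.54204/66.8 = 0.1279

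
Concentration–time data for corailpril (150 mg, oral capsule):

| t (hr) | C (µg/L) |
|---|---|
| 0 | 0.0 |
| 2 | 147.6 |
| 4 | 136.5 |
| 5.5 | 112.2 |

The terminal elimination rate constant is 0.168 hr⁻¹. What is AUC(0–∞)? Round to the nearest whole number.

Trapezoidal AUC_0→5.5:
  [0→2]: (0.0+147.6)/2 × 2 = 147.6
  [2→4]: (147.6+136.5)/2 × 2 = 284.1
  [4→5.5]: (136.5+112.2)/2 × 1.5 = 186.525
  Sum = 618.225 µg/L·hr
Extrapolated tail: C_last / k_e = 112.2 / 0.168 = 667.857
AUC_0→∞ = 618.225 + 667.857 = 1286.082 µg/L·hr

AUC = 1286 µg/L·hr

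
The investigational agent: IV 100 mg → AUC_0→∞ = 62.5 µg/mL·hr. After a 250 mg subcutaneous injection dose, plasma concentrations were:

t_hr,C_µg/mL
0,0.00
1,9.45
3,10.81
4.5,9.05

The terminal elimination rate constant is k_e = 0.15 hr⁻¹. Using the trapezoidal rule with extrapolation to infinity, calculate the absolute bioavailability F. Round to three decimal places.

F = 0.641

Trapezoidal AUC_0→4.5 (subcutaneous injection):
  [0→1]: (0.00+9.45)/2 × 1 = 4.725
  [1→3]: (9.45+10.81)/2 × 2 = 20.26
  [3→4.5]: (10.81+9.05)/2 × 1.5 = 14.895
  Sum = 39.88 µg/mL·hr
Tail: C_last/k_e = 9.05/0.15 = 60.333
AUC_0→∞ (subcutaneous injection) = 39.88 + 60.333 = 100.213 µg/mL·hr
F = (AUC_ev/D_ev)/(AUC_iv/D_iv) = (100.213/250)/(62.5/100) = 0.400852/0.625 = 0.6414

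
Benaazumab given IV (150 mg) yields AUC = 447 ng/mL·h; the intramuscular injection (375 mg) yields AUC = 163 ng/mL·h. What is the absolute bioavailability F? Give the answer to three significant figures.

F = 0.146

F = (AUC_ev / D_ev) / (AUC_iv / D_iv)
  = (163/375) / (447/150)
  = 0.434667 / 2.98 = 0.1459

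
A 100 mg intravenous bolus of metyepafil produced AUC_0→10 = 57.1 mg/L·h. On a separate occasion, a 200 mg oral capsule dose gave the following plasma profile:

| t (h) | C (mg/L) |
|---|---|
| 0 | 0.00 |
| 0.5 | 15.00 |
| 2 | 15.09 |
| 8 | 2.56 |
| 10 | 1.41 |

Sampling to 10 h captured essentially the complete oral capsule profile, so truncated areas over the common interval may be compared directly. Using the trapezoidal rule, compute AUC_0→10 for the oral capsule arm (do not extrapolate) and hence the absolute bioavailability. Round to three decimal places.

F = 0.729

Trapezoidal AUC_0→10 (oral capsule):
  [0→0.5]: (0.00+15.00)/2 × 0.5 = 3.75
  [0.5→2]: (15.00+15.09)/2 × 1.5 = 22.5675
  [2→8]: (15.09+2.56)/2 × 6 = 52.95
  [8→10]: (2.56+1.41)/2 × 2 = 3.97
  Sum = 83.2375 mg/L·h
F = (AUC_ev/D_ev)/(AUC_iv/D_iv) = (83.2375/200)/(57.1/100) = 0.4161875/0.571 = 0.7289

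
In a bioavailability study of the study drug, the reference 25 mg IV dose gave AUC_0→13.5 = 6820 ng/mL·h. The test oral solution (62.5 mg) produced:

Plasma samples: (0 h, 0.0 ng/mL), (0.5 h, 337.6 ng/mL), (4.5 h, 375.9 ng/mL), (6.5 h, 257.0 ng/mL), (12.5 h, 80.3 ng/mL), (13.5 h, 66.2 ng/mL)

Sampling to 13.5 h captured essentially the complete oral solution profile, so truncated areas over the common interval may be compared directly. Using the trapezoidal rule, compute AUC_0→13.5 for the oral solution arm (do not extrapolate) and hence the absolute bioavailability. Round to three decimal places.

Trapezoidal AUC_0→13.5 (oral solution):
  [0→0.5]: (0.0+337.6)/2 × 0.5 = 84.4
  [0.5→4.5]: (337.6+375.9)/2 × 4 = 1427.0
  [4.5→6.5]: (375.9+257.0)/2 × 2 = 632.9
  [6.5→12.5]: (257.0+80.3)/2 × 6 = 1011.9
  [12.5→13.5]: (80.3+66.2)/2 × 1 = 73.25
  Sum = 3229.45 ng/mL·h
F = (AUC_ev/D_ev)/(AUC_iv/D_iv) = (3229.45/62.5)/(6820/25) = 51.6712/272.8 = 0.1894

F = 0.189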